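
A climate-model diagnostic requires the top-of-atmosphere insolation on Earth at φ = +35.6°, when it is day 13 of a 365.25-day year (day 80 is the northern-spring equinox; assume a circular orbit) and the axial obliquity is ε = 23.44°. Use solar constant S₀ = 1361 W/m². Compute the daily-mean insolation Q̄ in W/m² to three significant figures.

Q̄ ≈ 197 W/m²

Solar longitude: λ_s = 360° × (13 − 80)/365.25 = -66.037°, i.e. -66.037° + 360° = 293.963°.
sin δ = sin 23.44° × sin 293.963° = -0.36350, so δ = -21.315°.
cos H₀ = −tan(+35.6°) tan(-21.315°) = 0.2794, H₀ = 1.2877 rad.
Bracket: H₀ sin φ sin δ + cos φ cos δ sin H₀ = 1.2877×0.58212×-0.36350 + 0.81310×0.93159×0.96019 = -0.272478 + 0.727321 = 0.454843.
Q̄ = (S₀/π) × [bracket] = (1361/π) × 0.454843 = 197.0 W/m².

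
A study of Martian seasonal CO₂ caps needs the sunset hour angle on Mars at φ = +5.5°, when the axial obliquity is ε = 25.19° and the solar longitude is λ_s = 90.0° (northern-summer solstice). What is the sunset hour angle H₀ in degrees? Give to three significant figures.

H₀ = 92.6°

Solar declination: sin δ = sin ε · sin λ_s = sin 25.19° × sin 90.0° = 0.42562, so δ = +25.190°.
cos H₀ = −tan φ · tan δ = −tan(+5.5°) × tan(+25.190°) = -0.0453, so H₀ = 1.6161 rad = 92.60°.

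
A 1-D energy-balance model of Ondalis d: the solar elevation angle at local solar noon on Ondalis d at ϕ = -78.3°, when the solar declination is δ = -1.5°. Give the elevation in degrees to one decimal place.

At local noon the hour angle is zero, so the zenith angle equals |ϕ − δ| = |-78.3° − (-1.500°)| = 76.800°.
Elevation = 90° − 76.800° = 13.2°.

13.2°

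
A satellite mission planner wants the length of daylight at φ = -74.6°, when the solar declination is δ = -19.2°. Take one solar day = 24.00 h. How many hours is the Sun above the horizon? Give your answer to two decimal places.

24.00 h

Sunrise equation: cos H₀ = −tan φ · tan δ = -1.2643 ≤ −1, so the Sun never sets (polar day) and H₀ = π.
Daylight = 2H₀/(2π) × 24.00 h = (3.1416/π) × 24.00 = 24.00 h.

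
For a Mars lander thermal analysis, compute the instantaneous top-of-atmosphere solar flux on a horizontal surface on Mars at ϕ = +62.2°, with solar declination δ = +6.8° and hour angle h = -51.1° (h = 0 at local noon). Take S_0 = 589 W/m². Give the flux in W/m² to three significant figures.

cos θ_z = sin ϕ sin δ + cos ϕ cos δ cos h = 0.104738 + 0.290813 = 0.395551.
Flux = S_0 · cos θ_z = 589 × 0.395551 = 233.0 W/m².

233 W/m²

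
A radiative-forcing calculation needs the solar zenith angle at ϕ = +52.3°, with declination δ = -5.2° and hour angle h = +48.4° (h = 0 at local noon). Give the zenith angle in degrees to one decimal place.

cos θ_z = sin ϕ sin δ + cos ϕ cos δ cos h = -0.071711 + 0.404338 = 0.332627.
θ_z = arccos(0.332627) = 70.6°.

θ_z = 70.6°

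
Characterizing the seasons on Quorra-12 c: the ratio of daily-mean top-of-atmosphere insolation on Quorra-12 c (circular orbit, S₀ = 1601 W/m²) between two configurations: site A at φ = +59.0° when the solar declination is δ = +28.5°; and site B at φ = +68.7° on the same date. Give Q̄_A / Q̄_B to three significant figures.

— Configuration A (φ=+59.0°):
cos H₀ = −tan(+59.0°) tan(+28.500°) = -0.9036, H₀ = 2.6990 rad.
Bracket: H₀ sin φ sin δ + cos φ cos δ sin H₀ = 2.6990×0.85717×0.47716 + 0.51504×0.87882×0.42831 = 1.103911 + 0.193865 = 1.297776.
Q̄ = (S₀/π) × [bracket] = (1601/π) × 1.297776 = 661.36 W/m².
— Configuration B (φ=+68.7°):
cos H₀ = −tan(+68.7°) tan(+28.500°) = -1.3926 ≤ −1 ⇒ polar day, H₀ = π.
Bracket: H₀ sin φ sin δ + cos φ cos δ sin H₀ = 3.1416×0.93169×0.47716 + 0.36325×0.87882×0.00000 = 1.396646 + 0.000000 = 1.396646.
Q̄ = (S₀/π) × [bracket] = (1601/π) × 1.396646 = 711.75 W/m².
Ratio Q̄_A / Q̄_B = 661.36 / 711.75 = 0.9292.

Q̄_A / Q̄_B ≈ 0.929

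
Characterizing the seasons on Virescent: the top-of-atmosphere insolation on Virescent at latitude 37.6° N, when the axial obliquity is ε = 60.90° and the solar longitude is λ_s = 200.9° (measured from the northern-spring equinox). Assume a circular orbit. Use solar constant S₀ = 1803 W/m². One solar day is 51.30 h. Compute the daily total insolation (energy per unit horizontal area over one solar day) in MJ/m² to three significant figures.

Solar declination: sin δ = sin ε · sin λ_s = sin 60.90° × sin 200.9° = -0.31171, so δ = -18.162°.
cos H₀ = −tan(+37.6°) tan(-18.162°) = 0.2526, H₀ = 1.3154 rad.
Bracket: H₀ sin φ sin δ + cos φ cos δ sin H₀ = 1.3154×0.61015×-0.31171 + 0.79229×0.95018×0.96756 = -0.250176 + 0.728397 = 0.478221.
Q̄ = (S₀/π) × [bracket] = (1803/π) × 0.478221 = 274.46 W/m².
Daily total = Q̄ × 51.30 h × 3600 s/h = 274.46 × 51.30 × 3600 / 10⁶ = 50.69 MJ/m².

50.7 MJ/m²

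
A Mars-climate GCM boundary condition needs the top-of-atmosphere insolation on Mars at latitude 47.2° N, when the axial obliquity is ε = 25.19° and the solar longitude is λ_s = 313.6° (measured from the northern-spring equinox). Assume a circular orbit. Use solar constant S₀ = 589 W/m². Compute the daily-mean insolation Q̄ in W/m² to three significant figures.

Solar declination: sin δ = sin ε · sin λ_s = sin 25.19° × sin 313.6° = -0.30822, so δ = -17.952°.
cos H₀ = −tan(+47.2°) tan(-17.952°) = 0.3499, H₀ = 1.2133 rad.
Bracket: H₀ sin φ sin δ + cos φ cos δ sin H₀ = 1.2133×0.73373×-0.30822 + 0.67944×0.95131×0.93679 = -0.274388 + 0.605502 = 0.331114.
Q̄ = (S₀/π) × [bracket] = (589/π) × 0.331114 = 62.08 W/m².

Q̄ ≈ 62.1 W/m²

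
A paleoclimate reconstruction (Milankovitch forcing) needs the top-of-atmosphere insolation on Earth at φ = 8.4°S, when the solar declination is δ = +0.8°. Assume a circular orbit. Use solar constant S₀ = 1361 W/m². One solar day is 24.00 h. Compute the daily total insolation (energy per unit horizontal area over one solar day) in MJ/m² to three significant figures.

36.9 MJ/m²

cos H₀ = −tan(-8.4°) tan(+0.800°) = 0.0021, H₀ = 1.5687 rad.
Bracket: H₀ sin φ sin δ + cos φ cos δ sin H₀ = 1.5687×-0.14608×0.01396 + 0.98927×0.99990×1.00000 = -0.003199 + 0.989171 = 0.985972.
Q̄ = (S₀/π) × [bracket] = (1361/π) × 0.985972 = 427.14 W/m².
Daily total = Q̄ × 24.00 h × 3600 s/h = 427.14 × 24.00 × 3600 / 10⁶ = 36.90 MJ/m².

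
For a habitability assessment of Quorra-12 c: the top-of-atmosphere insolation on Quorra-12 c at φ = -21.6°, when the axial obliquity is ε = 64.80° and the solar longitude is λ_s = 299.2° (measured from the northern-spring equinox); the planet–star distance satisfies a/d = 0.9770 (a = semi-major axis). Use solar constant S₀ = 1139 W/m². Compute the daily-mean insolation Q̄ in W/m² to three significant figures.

Q̄ ≈ 382 W/m²

Solar declination: sin δ = sin ε · sin λ_s = sin 64.80° × sin 299.2° = -0.78984, so δ = -52.171°.
cos H₀ = −tan(-21.6°) tan(-52.171°) = -0.5099, H₀ = 2.1059 rad.
Bracket: H₀ sin φ sin δ + cos φ cos δ sin H₀ = 2.1059×-0.36812×-0.78984 + 0.92978×0.61331×0.86024 = 0.612303 + 0.490546 = 1.102849.
Inverse-square distance factor (a/d)² = 0.9770² = 0.954529.
Q̄ = (S₀/π) × 0.954529 × [bracket] = (1139/π) × 0.954529 × 1.102849 = 381.7 W/m².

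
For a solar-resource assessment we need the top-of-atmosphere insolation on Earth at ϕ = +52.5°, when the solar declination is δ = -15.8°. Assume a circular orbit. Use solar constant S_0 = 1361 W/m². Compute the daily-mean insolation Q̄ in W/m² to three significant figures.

Q̄ ≈ 124 W/m²

cos h₀ = −tan(+52.5°) tan(-15.800°) = 0.3688, h₀ = 1.1931 rad.
Bracket: h₀ sin ϕ sin δ + cos ϕ cos δ sin h₀ = 1.1931×0.79335×-0.27228 + 0.60876×0.96222×0.92952 = -0.257726 + 0.544477 = 0.286751.
Q̄ = (S_0/π) × [bracket] = (1361/π) × 0.286751 = 124.2 W/m².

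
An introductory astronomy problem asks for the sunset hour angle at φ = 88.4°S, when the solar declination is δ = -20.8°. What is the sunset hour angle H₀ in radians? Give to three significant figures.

Sunrise equation: cos H₀ = −tan φ · tan δ = -13.5994 ≤ −1, so the Sun never sets (polar day) and H₀ = π.

H₀ = 3.14 rad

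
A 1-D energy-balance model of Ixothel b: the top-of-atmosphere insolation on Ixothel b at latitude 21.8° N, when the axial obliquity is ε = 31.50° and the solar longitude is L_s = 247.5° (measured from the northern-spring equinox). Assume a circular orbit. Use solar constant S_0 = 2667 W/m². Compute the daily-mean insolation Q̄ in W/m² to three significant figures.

Q̄ ≈ 468 W/m²

Solar declination: sin δ = sin ε · sin L_s = sin 31.50° × sin 247.5° = -0.48273, so δ = -28.864°.
cos h₀ = −tan(+21.8°) tan(-28.864°) = 0.2205, h₀ = 1.3485 rad.
Bracket: h₀ sin ϕ sin δ + cos ϕ cos δ sin h₀ = 1.3485×0.37137×-0.48273 + 0.92849×0.87577×0.97540 = -0.241748 + 0.793140 = 0.551392.
Q̄ = (S_0/π) × [bracket] = (2667/π) × 0.551392 = 468.1 W/m².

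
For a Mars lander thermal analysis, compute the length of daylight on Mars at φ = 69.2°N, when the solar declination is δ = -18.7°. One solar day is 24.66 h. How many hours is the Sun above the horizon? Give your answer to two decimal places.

3.70 h

cos H₀ = −tan φ · tan δ = −tan(+69.2°) × tan(-18.700°) = 0.8911, so H₀ = 0.4711 rad = 26.99°.
Daylight = 2H₀/(2π) × 24.66 h = (0.4711/π) × 24.66 = 3.70 h.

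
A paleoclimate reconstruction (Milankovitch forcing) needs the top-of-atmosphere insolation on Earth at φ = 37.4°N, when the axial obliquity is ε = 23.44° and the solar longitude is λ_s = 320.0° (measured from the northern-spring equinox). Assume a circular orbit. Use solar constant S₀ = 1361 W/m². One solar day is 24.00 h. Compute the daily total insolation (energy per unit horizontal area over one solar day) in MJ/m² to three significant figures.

Solar declination: sin δ = sin ε · sin λ_s = sin 23.44° × sin 320.0° = -0.25569, so δ = -14.815°.
cos H₀ = −tan(+37.4°) tan(-14.815°) = 0.2022, H₀ = 1.3672 rad.
Bracket: H₀ sin φ sin δ + cos φ cos δ sin H₀ = 1.3672×0.60738×-0.25569 + 0.79441×0.96676×0.97934 = -0.212328 + 0.752137 = 0.539809.
Q̄ = (S₀/π) × [bracket] = (1361/π) × 0.539809 = 233.86 W/m².
Daily total = Q̄ × 24.00 h × 3600 s/h = 233.86 × 24.00 × 3600 / 10⁶ = 20.21 MJ/m².

20.2 MJ/m²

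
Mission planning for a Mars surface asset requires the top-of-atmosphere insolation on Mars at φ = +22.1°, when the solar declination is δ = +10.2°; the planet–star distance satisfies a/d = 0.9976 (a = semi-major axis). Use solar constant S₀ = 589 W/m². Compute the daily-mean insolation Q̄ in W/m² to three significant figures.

Q̄ ≈ 190 W/m²

cos H₀ = −tan(+22.1°) tan(+10.200°) = -0.0731, H₀ = 1.6439 rad.
Bracket: H₀ sin φ sin δ + cos φ cos δ sin H₀ = 1.6439×0.37622×0.17708 + 0.92653×0.98420×0.99733 = 0.109518 + 0.909456 = 1.018974.
Inverse-square distance factor (a/d)² = 0.9976² = 0.995206.
Q̄ = (S₀/π) × 0.995206 × [bracket] = (589/π) × 0.995206 × 1.018974 = 190.1 W/m².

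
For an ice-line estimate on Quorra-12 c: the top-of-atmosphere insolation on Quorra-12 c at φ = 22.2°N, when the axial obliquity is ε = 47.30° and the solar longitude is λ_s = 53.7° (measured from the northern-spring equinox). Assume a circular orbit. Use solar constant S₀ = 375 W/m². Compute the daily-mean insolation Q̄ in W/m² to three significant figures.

Q̄ ≈ 135 W/m²

Solar declination: sin δ = sin ε · sin λ_s = sin 47.30° × sin 53.7° = 0.59229, so δ = +36.320°.
cos H₀ = −tan(+22.2°) tan(+36.320°) = -0.3000, H₀ = 1.8755 rad.
Bracket: H₀ sin φ sin δ + cos φ cos δ sin H₀ = 1.8755×0.37784×0.59229 + 0.92587×0.80573×0.95394 = 0.419720 + 0.711640 = 1.131360.
Q̄ = (S₀/π) × [bracket] = (375/π) × 1.131360 = 135.0 W/m².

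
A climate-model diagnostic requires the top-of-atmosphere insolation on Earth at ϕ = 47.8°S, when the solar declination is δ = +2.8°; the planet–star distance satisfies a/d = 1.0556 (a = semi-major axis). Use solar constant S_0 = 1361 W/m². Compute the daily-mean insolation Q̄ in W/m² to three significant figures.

Q̄ ≈ 297 W/m²

cos h₀ = −tan(-47.8°) tan(+2.800°) = 0.0539, h₀ = 1.5168 rad.
Bracket: h₀ sin ϕ sin δ + cos ϕ cos δ sin h₀ = 1.5168×-0.74080×0.04885 + 0.67172×0.99881×0.99854 = -0.054890 + 0.669941 = 0.615051.
Inverse-square distance factor (a/d)² = 1.0556² = 1.114291.
Q̄ = (S_0/π) × 1.114291 × [bracket] = (1361/π) × 1.114291 × 0.615051 = 296.9 W/m².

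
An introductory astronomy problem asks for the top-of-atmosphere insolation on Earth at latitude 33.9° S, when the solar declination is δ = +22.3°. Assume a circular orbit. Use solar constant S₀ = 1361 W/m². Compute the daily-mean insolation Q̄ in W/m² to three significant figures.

cos H₀ = −tan(-33.9°) tan(+22.300°) = 0.2756, H₀ = 1.2916 rad.
Bracket: H₀ sin φ sin δ + cos φ cos δ sin H₀ = 1.2916×-0.55775×0.37946 + 0.83001×0.92521×0.96127 = -0.273359 + 0.738191 = 0.464832.
Q̄ = (S₀/π) × [bracket] = (1361/π) × 0.464832 = 201.4 W/m².

Q̄ ≈ 201 W/m²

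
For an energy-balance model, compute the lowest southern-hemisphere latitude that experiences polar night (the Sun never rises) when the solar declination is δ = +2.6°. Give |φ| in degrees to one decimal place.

|φ| = 87.4°

Polar night requires cos H₀ = −tan φ tan δ ≥ 1, i.e. tan φ tan δ ≤ −1.
The boundary is |tan φ| · |tan δ| = 1, so |φ| = 90° − |δ| = 90° − 2.6° = 87.4° in the southern hemisphere.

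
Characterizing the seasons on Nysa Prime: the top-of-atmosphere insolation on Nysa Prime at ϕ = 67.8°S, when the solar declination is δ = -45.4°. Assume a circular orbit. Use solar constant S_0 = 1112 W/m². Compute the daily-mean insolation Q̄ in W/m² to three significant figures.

Q̄ ≈ 733 W/m²

cos h₀ = −tan(-67.8°) tan(-45.400°) = -2.4849 ≤ −1 ⇒ polar day, h₀ = π.
Bracket: h₀ sin ϕ sin δ + cos ϕ cos δ sin h₀ = 3.1416×-0.92587×-0.71203 + 0.37784×0.70215×0.00000 = 2.071091 + 0.000000 = 2.071091.
Q̄ = (S_0/π) × [bracket] = (1112/π) × 2.071091 = 733.1 W/m².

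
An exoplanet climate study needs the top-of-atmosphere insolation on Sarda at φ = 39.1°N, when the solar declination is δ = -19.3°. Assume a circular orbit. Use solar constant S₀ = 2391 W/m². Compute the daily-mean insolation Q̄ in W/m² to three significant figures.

Q̄ ≈ 331 W/m²

cos H₀ = −tan(+39.1°) tan(-19.300°) = 0.2846, H₀ = 1.2822 rad.
Bracket: H₀ sin φ sin δ + cos φ cos δ sin H₀ = 1.2822×0.63068×-0.33051 + 0.77605×0.94380×0.95865 = -0.267270 + 0.702150 = 0.434880.
Q̄ = (S₀/π) × [bracket] = (2391/π) × 0.434880 = 331.0 W/m².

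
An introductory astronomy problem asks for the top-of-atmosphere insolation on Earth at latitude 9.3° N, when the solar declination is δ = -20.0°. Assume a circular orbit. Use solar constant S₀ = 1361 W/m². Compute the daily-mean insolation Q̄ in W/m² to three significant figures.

cos H₀ = −tan(+9.3°) tan(-20.000°) = 0.0596, H₀ = 1.5112 rad.
Bracket: H₀ sin φ sin δ + cos φ cos δ sin H₀ = 1.5112×0.16160×-0.34202 + 0.98686×0.93969×0.99822 = -0.083525 + 0.925692 = 0.842167.
Q̄ = (S₀/π) × [bracket] = (1361/π) × 0.842167 = 364.8 W/m².

Q̄ ≈ 365 W/m²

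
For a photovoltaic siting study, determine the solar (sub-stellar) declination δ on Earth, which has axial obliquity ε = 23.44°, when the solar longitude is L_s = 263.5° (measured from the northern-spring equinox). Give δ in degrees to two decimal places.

δ = -23.28°

sin δ = sin ε · sin L_s = sin 23.44° × sin 263.5° = -0.395231.
δ = arcsin(-0.395231) = -23.28°.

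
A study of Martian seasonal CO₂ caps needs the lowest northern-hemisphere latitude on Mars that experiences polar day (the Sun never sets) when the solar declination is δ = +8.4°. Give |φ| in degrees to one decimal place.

Polar day requires cos H₀ = −tan φ tan δ ≤ −1, i.e. tan φ tan δ ≥ 1.
The boundary is |tan φ| · |tan δ| = 1, so |φ| = 90° − |δ| = 90° − 8.4° = 81.6° in the northern hemisphere.

|φ| = 81.6°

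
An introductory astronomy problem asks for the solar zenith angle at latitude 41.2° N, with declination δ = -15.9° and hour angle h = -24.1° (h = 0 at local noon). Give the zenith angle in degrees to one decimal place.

θ_z = 61.3°

cos θ_z = sin ϕ sin δ + cos ϕ cos δ cos h = -0.180454 + 0.660553 = 0.480099.
θ_z = arccos(0.480099) = 61.3°.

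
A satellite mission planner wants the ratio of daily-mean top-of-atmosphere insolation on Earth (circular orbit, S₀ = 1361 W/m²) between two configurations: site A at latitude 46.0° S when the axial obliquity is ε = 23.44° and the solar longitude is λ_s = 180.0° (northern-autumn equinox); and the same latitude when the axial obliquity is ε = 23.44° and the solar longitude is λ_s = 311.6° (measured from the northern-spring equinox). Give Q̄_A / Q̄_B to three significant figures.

Q̄_A / Q̄_B ≈ 0.672

— Configuration A (φ=-46.0°):
Solar declination: sin δ = sin ε · sin λ_s = sin 23.44° × sin 180.0° = 0.00000, so δ = +0.000°.
cos H₀ = −tan(-46.0°) tan(+0.000°) = 0.0000, H₀ = 1.5708 rad.
Bracket: H₀ sin φ sin δ + cos φ cos δ sin H₀ = 1.5708×-0.71934×0.00000 + 0.69466×1.00000×1.00000 = -0.000000 + 0.694660 = 0.694660.
Q̄ = (S₀/π) × [bracket] = (1361/π) × 0.694660 = 300.94 W/m².
— Configuration B (φ=-46.0°):
Solar declination: sin δ = sin ε · sin λ_s = sin 23.44° × sin 311.6° = -0.29747, so δ = -17.305°.
cos H₀ = −tan(-46.0°) tan(-17.305°) = -0.3226, H₀ = 1.8993 rad.
Bracket: H₀ sin φ sin δ + cos φ cos δ sin H₀ = 1.8993×-0.71934×-0.29747 + 0.69466×0.95473×0.94652 = 0.406416 + 0.627744 = 1.034160.
Q̄ = (S₀/π) × [bracket] = (1361/π) × 1.034160 = 448.02 W/m².
Ratio Q̄_A / Q̄_B = 300.94 / 448.02 = 0.6717.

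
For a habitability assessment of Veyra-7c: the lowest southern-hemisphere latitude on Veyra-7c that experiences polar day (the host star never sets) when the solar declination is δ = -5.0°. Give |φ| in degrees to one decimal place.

|φ| = 85.0°

Polar day requires cos H₀ = −tan φ tan δ ≤ −1, i.e. tan φ tan δ ≥ 1.
The boundary is |tan φ| · |tan δ| = 1, so |φ| = 90° − |δ| = 90° − 5.0° = 85.0° in the southern hemisphere.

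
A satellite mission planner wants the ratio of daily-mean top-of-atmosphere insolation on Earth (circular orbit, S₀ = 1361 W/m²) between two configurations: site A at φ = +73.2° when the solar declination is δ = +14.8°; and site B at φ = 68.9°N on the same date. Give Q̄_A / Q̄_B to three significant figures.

Q̄_A / Q̄_B ≈ 0.966

— Configuration A (φ=+73.2°):
cos H₀ = −tan(+73.2°) tan(+14.800°) = -0.8751, H₀ = 2.6365 rad.
Bracket: H₀ sin φ sin δ + cos φ cos δ sin H₀ = 2.6365×0.95732×0.25545 + 0.28903×0.96682×0.48392 = 0.644749 + 0.135227 = 0.779976.
Q̄ = (S₀/π) × [bracket] = (1361/π) × 0.779976 = 337.90 W/m².
— Configuration B (φ=+68.9°):
cos H₀ = −tan(+68.9°) tan(+14.800°) = -0.6847, H₀ = 2.3250 rad.
Bracket: H₀ sin φ sin δ + cos φ cos δ sin H₀ = 2.3250×0.93295×0.25545 + 0.36000×0.96682×0.72881 = 0.554099 + 0.253666 = 0.807765.
Q̄ = (S₀/π) × [bracket] = (1361/π) × 0.807765 = 349.94 W/m².
Ratio Q̄_A / Q̄_B = 337.90 / 349.94 = 0.9656.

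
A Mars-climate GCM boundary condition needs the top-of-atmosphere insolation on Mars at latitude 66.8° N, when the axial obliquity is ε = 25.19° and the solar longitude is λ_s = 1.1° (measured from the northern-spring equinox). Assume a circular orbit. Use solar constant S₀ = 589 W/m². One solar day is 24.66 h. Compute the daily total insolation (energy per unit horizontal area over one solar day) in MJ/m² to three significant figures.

Solar declination: sin δ = sin ε · sin λ_s = sin 25.19° × sin 1.1° = 0.00817, so δ = +0.468°.
cos H₀ = −tan(+66.8°) tan(+0.468°) = -0.0191, H₀ = 1.5899 rad.
Bracket: H₀ sin φ sin δ + cos φ cos δ sin H₀ = 1.5899×0.91914×0.00817 + 0.39394×0.99997×0.99982 = 0.011939 + 0.393857 = 0.405796.
Q̄ = (S₀/π) × [bracket] = (589/π) × 0.405796 = 76.080 W/m².
Daily total = Q̄ × 24.66 h × 3600 s/h = 76.080 × 24.66 × 3600 / 10⁶ = 6.754 MJ/m².

6.75 MJ/m²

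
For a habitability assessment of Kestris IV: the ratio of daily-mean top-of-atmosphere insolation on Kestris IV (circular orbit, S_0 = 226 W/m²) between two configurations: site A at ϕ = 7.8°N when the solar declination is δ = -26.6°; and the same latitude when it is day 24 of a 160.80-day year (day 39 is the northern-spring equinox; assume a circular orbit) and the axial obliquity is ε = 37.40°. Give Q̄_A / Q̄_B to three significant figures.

Q̄_A / Q̄_B ≈ 0.919

— Configuration A (ϕ=+7.8°):
cos h₀ = −tan(+7.8°) tan(-26.600°) = 0.0686, h₀ = 1.5021 rad.
Bracket: h₀ sin ϕ sin δ + cos ϕ cos δ sin h₀ = 1.5021×0.13572×-0.44776 + 0.99075×0.89415×0.99764 = -0.091283 + 0.883788 = 0.792505.
Q̄ = (S_0/π) × [bracket] = (226/π) × 0.792505 = 57.011 W/m².
— Configuration B (ϕ=+7.8°):
Solar longitude: L_s = 360° × (24 − 39)/160.80 = -33.582°, i.e. -33.582° + 360° = 326.418°.
sin δ = sin 37.40° × sin 326.418° = -0.33596, so δ = -19.631°.
cos h₀ = −tan(+7.8°) tan(-19.631°) = 0.0489, h₀ = 1.5219 rad.
Bracket: h₀ sin ϕ sin δ + cos ϕ cos δ sin h₀ = 1.5219×0.13572×-0.33596 + 0.99075×0.94188×0.99881 = -0.069393 + 0.932057 = 0.862664.
Q̄ = (S_0/π) × [bracket] = (226/π) × 0.862664 = 62.058 W/m².
Ratio Q̄_A / Q̄_B = 57.011 / 62.058 = 0.9187.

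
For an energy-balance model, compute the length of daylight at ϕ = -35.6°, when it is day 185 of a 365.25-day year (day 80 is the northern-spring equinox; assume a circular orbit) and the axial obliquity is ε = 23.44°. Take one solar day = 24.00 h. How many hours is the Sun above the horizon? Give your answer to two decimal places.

Solar longitude: L_s = 360° × (185 − 80)/365.25 = 103.491°.
sin δ = sin 23.44° × sin 103.491° = 0.38681, so δ = +22.756°.
cos h₀ = −tan ϕ · tan δ = −tan(-35.6°) × tan(+22.756°) = 0.3003, so h₀ = 1.2658 rad = 72.52°.
Daylight = 2h₀/(2π) × 24.00 h = (1.2658/π) × 24.00 = 9.67 h.

9.67 h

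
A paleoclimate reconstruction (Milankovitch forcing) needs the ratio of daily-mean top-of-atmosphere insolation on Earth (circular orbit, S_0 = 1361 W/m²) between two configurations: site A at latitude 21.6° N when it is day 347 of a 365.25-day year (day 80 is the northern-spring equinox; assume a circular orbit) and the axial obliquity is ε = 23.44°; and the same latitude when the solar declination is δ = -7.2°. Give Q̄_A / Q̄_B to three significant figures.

— Configuration A (ϕ=+21.6°):
Solar longitude: L_s = 360° × (347 − 80)/365.25 = 263.162°.
sin δ = sin 23.44° × sin 263.162° = -0.39496, so δ = -23.263°.
cos h₀ = −tan(+21.6°) tan(-23.263°) = 0.1702, h₀ = 1.3997 rad.
Bracket: h₀ sin ϕ sin δ + cos ϕ cos δ sin h₀ = 1.3997×0.36812×-0.39496 + 0.92978×0.91870×0.98541 = -0.203506 + 0.841726 = 0.638220.
Q̄ = (S_0/π) × [bracket] = (1361/π) × 0.638220 = 276.49 W/m².
— Configuration B (ϕ=+21.6°):
cos h₀ = −tan(+21.6°) tan(-7.200°) = 0.0500, h₀ = 1.5208 rad.
Bracket: h₀ sin ϕ sin δ + cos ϕ cos δ sin h₀ = 1.5208×0.36812×-0.12533 + 0.92978×0.99211×0.99875 = -0.070164 + 0.921291 = 0.851127.
Q̄ = (S_0/π) × [bracket] = (1361/π) × 0.851127 = 368.73 W/m².
Ratio Q̄_A / Q̄_B = 276.49 / 368.73 = 0.7498.

Q̄_A / Q̄_B ≈ 0.750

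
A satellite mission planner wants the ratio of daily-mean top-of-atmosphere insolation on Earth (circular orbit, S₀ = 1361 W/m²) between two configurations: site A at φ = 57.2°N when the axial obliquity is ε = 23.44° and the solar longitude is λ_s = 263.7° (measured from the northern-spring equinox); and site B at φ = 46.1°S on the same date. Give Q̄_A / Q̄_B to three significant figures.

Q̄_A / Q̄_B ≈ 0.0795

— Configuration A (φ=+57.2°):
Solar declination: sin δ = sin ε · sin λ_s = sin 23.44° × sin 263.7° = -0.39539, so δ = -23.290°.
cos H₀ = −tan(+57.2°) tan(-23.290°) = 0.6679, H₀ = 0.8393 rad.
Bracket: H₀ sin φ sin δ + cos φ cos δ sin H₀ = 0.8393×0.84057×-0.39539 + 0.54171×0.91851×0.74421 = -0.278944 + 0.370294 = 0.091350.
Q̄ = (S₀/π) × [bracket] = (1361/π) × 0.091350 = 39.575 W/m².
— Configuration B (φ=-46.1°):
cos H₀ = −tan(-46.1°) tan(-23.290°) = -0.4473, H₀ = 2.0346 rad.
Bracket: H₀ sin φ sin δ + cos φ cos δ sin H₀ = 2.0346×-0.72055×-0.39539 + 0.69340×0.91851×0.89438 = 0.579654 + 0.569626 = 1.149280.
Q̄ = (S₀/π) × [bracket] = (1361/π) × 1.149280 = 497.89 W/m².
Ratio Q̄_A / Q̄_B = 39.575 / 497.89 = 0.07949.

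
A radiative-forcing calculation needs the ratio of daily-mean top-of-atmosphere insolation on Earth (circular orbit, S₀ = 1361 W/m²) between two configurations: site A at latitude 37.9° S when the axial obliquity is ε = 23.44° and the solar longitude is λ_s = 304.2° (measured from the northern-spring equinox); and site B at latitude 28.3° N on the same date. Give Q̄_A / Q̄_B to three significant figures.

Q̄_A / Q̄_B ≈ 1.81

— Configuration A (φ=-37.9°):
Solar declination: sin δ = sin ε · sin λ_s = sin 23.44° × sin 304.2° = -0.32900, so δ = -19.208°.
cos H₀ = −tan(-37.9°) tan(-19.208°) = -0.2712, H₀ = 1.8455 rad.
Bracket: H₀ sin φ sin δ + cos φ cos δ sin H₀ = 1.8455×-0.61429×-0.32900 + 0.78908×0.94433×0.96252 = 0.372978 + 0.717224 = 1.090202.
Q̄ = (S₀/π) × [bracket] = (1361/π) × 1.090202 = 472.30 W/m².
— Configuration B (φ=+28.3°):
cos H₀ = −tan(+28.3°) tan(-19.208°) = 0.1876, H₀ = 1.3821 rad.
Bracket: H₀ sin φ sin δ + cos φ cos δ sin H₀ = 1.3821×0.47409×-0.32900 + 0.88048×0.94433×0.98225 = -0.215574 + 0.816705 = 0.601131.
Q̄ = (S₀/π) × [bracket] = (1361/π) × 0.601131 = 260.42 W/m².
Ratio Q̄_A / Q̄_B = 472.30 / 260.42 = 1.814.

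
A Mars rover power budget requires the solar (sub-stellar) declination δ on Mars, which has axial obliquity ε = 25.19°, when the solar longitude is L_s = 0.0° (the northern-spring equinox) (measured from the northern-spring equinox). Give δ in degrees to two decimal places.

sin δ = sin ε · sin L_s = sin 25.19° × sin 0.0° = 0.000000.
δ = arcsin(0.000000) = +0.00°.

δ = +0.00°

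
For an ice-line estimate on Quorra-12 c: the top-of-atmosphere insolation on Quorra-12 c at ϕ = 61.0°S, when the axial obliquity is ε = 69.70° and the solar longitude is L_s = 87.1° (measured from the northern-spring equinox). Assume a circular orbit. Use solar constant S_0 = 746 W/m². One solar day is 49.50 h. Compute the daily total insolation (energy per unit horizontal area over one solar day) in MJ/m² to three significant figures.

Solar declination: sin δ = sin ε · sin L_s = sin 69.70° × sin 87.1° = 0.93669, so δ = +69.503°.
cos h₀ = −tan(-61.0°) tan(+69.503°) = 4.8258 ≥ 1 ⇒ polar night, h₀ = 0 and Q̄ = 0.
Daily total = Q̄ × 49.50 h × 3600 s/h = 0.00 MJ/m².

0.00 MJ/m²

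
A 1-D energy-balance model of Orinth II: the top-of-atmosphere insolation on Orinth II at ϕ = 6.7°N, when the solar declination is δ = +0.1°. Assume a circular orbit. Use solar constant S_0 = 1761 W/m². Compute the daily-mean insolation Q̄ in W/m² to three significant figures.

cos h₀ = −tan(+6.7°) tan(+0.100°) = -0.0002, h₀ = 1.5710 rad.
Bracket: h₀ sin ϕ sin δ + cos ϕ cos δ sin h₀ = 1.5710×0.11667×0.00175 + 0.99317×1.00000×1.00000 = 0.000321 + 0.993170 = 0.993491.
Q̄ = (S_0/π) × [bracket] = (1761/π) × 0.993491 = 556.9 W/m².

Q̄ ≈ 557 W/m²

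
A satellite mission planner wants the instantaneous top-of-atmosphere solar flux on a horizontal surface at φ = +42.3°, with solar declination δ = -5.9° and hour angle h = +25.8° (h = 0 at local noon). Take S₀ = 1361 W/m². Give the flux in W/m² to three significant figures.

807 W/m²

cos θ_z = sin φ sin δ + cos φ cos δ cos h = -0.069181 + 0.662376 = 0.593195.
Flux = S₀ · cos θ_z = 1361 × 0.593195 = 807.3 W/m².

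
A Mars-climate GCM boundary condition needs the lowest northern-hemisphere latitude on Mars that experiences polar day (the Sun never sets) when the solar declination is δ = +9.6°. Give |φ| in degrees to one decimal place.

Polar day requires cos H₀ = −tan φ tan δ ≤ −1, i.e. tan φ tan δ ≥ 1.
The boundary is |tan φ| · |tan δ| = 1, so |φ| = 90° − |δ| = 90° − 9.6° = 80.4° in the northern hemisphere.

|φ| = 80.4°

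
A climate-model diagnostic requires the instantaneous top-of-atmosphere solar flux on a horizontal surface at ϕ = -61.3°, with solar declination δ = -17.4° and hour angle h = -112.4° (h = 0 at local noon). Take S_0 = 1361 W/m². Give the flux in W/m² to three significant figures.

cos θ_z = sin ϕ sin δ + cos ϕ cos δ cos h = 0.262302 + -0.174625 = 0.087677.
Flux = S_0 · cos θ_z = 1361 × 0.087677 = 119.3 W/m².

119 W/m²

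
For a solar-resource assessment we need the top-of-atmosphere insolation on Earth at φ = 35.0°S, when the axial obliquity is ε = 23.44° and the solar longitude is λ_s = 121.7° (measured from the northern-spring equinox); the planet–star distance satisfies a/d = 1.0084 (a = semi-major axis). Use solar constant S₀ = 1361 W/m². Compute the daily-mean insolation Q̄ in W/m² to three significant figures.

Solar declination: sin δ = sin ε · sin λ_s = sin 23.44° × sin 121.7° = 0.33844, so δ = +19.782°.
cos H₀ = −tan(-35.0°) tan(+19.782°) = 0.2518, H₀ = 1.3162 rad.
Bracket: H₀ sin φ sin δ + cos φ cos δ sin H₀ = 1.3162×-0.57358×0.33844 + 0.81915×0.94099×0.96777 = -0.255504 + 0.745969 = 0.490465.
Inverse-square distance factor (a/d)² = 1.0084² = 1.016871.
Q̄ = (S₀/π) × 1.016871 × [bracket] = (1361/π) × 1.016871 × 0.490465 = 216.1 W/m².

Q̄ ≈ 216 W/m²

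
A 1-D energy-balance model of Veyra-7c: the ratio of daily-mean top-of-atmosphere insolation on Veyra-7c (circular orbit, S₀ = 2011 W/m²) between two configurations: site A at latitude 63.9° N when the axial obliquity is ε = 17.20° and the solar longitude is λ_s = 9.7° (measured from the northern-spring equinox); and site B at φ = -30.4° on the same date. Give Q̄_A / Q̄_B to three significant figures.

— Configuration A (φ=+63.9°):
Solar declination: sin δ = sin ε · sin λ_s = sin 17.20° × sin 9.7° = 0.04982, so δ = +2.856°.
cos H₀ = −tan(+63.9°) tan(+2.856°) = -0.1018, H₀ = 1.6728 rad.
Bracket: H₀ sin φ sin δ + cos φ cos δ sin H₀ = 1.6728×0.89803×0.04982 + 0.43994×0.99876×0.99480 = 0.074841 + 0.437110 = 0.511951.
Q̄ = (S₀/π) × [bracket] = (2011/π) × 0.511951 = 327.71 W/m².
— Configuration B (φ=-30.4°):
cos H₀ = −tan(-30.4°) tan(+2.856°) = 0.0293, H₀ = 1.5415 rad.
Bracket: H₀ sin φ sin δ + cos φ cos δ sin H₀ = 1.5415×-0.50603×0.04982 + 0.86251×0.99876×0.99957 = -0.038862 + 0.861070 = 0.822208.
Q̄ = (S₀/π) × [bracket] = (2011/π) × 0.822208 = 526.31 W/m².
Ratio Q̄_A / Q̄_B = 327.71 / 526.31 = 0.6227.

Q̄_A / Q̄_B ≈ 0.623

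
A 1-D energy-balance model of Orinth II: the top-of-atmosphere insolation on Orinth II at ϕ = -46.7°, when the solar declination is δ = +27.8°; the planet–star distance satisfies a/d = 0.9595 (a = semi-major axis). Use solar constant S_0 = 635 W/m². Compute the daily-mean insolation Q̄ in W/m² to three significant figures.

Q̄ ≈ 31.9 W/m²

cos h₀ = −tan(-46.7°) tan(+27.800°) = 0.5595, h₀ = 0.9770 rad.
Bracket: h₀ sin ϕ sin δ + cos ϕ cos δ sin h₀ = 0.9770×-0.72777×0.46639 + 0.68582×0.88458×0.82883 = -0.331618 + 0.502820 = 0.171202.
Inverse-square distance factor (a/d)² = 0.9595² = 0.920640.
Q̄ = (S_0/π) × 0.920640 × [bracket] = (635/π) × 0.920640 × 0.171202 = 31.86 W/m².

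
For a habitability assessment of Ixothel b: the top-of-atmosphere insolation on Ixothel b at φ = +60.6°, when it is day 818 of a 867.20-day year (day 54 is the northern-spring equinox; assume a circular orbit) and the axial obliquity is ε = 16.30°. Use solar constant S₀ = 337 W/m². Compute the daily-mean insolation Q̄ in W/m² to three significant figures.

Solar longitude: λ_s = 360° × (818 − 54)/867.20 = 317.159°.
sin δ = sin 16.30° × sin 317.159° = -0.19085, so δ = -11.002°.
cos H₀ = −tan(+60.6°) tan(-11.002°) = 0.3450, H₀ = 1.2185 rad.
Bracket: H₀ sin φ sin δ + cos φ cos δ sin H₀ = 1.2185×0.87121×-0.19085 + 0.49090×0.98162×0.93859 = -0.202601 + 0.452285 = 0.249684.
Q̄ = (S₀/π) × [bracket] = (337/π) × 0.249684 = 26.78 W/m².

Q̄ ≈ 26.8 W/m²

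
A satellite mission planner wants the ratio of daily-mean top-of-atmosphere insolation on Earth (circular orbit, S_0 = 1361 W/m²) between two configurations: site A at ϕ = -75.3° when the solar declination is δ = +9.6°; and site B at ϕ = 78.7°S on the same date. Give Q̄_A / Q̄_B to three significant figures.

Q̄_A / Q̄_B ≈ 4.61

— Configuration A (ϕ=-75.3°):
cos h₀ = −tan(-75.3°) tan(+9.600°) = 0.6447, h₀ = 0.8701 rad.
Bracket: h₀ sin ϕ sin δ + cos ϕ cos δ sin h₀ = 0.8701×-0.96727×0.16677 + 0.25376×0.98600×0.76442 = -0.140357 + 0.191264 = 0.050907.
Q̄ = (S_0/π) × [bracket] = (1361/π) × 0.050907 = 22.054 W/m².
— Configuration B (ϕ=-78.7°):
cos h₀ = −tan(-78.7°) tan(+9.600°) = 0.8464, h₀ = 0.5615 rad.
Bracket: h₀ sin ϕ sin δ + cos ϕ cos δ sin h₀ = 0.5615×-0.98061×0.16677 + 0.19595×0.98600×0.53247 = -0.091826 + 0.102877 = 0.011051.
Q̄ = (S_0/π) × [bracket] = (1361/π) × 0.011051 = 4.7875 W/m².
Ratio Q̄_A / Q̄_B = 22.054 / 4.7875 = 4.607.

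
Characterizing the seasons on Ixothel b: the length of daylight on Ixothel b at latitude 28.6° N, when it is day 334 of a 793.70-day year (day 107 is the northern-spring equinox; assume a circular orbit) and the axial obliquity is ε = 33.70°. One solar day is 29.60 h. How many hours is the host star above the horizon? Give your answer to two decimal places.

Solar longitude: λ_s = 360° × (334 − 107)/793.70 = 102.961°.
sin δ = sin 33.70° × sin 102.961° = 0.54071, so δ = +32.732°.
cos H₀ = −tan φ · tan δ = −tan(+28.6°) × tan(+32.732°) = -0.3505, so H₀ = 1.9289 rad = 110.52°.
Daylight = 2H₀/(2π) × 29.60 h = (1.9289/π) × 29.60 = 18.17 h.

18.17 h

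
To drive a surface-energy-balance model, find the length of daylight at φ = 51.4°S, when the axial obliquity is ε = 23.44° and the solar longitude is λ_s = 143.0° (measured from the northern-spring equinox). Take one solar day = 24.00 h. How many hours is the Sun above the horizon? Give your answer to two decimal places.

Solar declination: sin δ = sin ε · sin λ_s = sin 23.44° × sin 143.0° = 0.23940, so δ = +13.851°.
cos H₀ = −tan φ · tan δ = −tan(-51.4°) × tan(+13.851°) = 0.3089, so H₀ = 1.2568 rad = 72.01°.
Daylight = 2H₀/(2π) × 24.00 h = (1.2568/π) × 24.00 = 9.60 h.

9.60 h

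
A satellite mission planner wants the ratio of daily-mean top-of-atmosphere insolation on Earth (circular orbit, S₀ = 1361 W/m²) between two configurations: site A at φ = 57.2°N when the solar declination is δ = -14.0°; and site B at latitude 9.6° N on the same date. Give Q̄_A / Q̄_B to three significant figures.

Q̄_A / Q̄_B ≈ 0.275

— Configuration A (φ=+57.2°):
cos H₀ = −tan(+57.2°) tan(-14.000°) = 0.3869, H₀ = 1.1735 rad.
Bracket: H₀ sin φ sin δ + cos φ cos δ sin H₀ = 1.1735×0.84057×-0.24192 + 0.54171×0.97030×0.92213 = -0.238632 + 0.484691 = 0.246059.
Q̄ = (S₀/π) × [bracket] = (1361/π) × 0.246059 = 106.60 W/m².
— Configuration B (φ=+9.6°):
cos H₀ = −tan(+9.6°) tan(-14.000°) = 0.0422, H₀ = 1.5286 rad.
Bracket: H₀ sin φ sin δ + cos φ cos δ sin H₀ = 1.5286×0.16677×-0.24192 + 0.98600×0.97030×0.99911 = -0.061671 + 0.955864 = 0.894193.
Q̄ = (S₀/π) × [bracket] = (1361/π) × 0.894193 = 387.38 W/m².
Ratio Q̄_A / Q̄_B = 106.60 / 387.38 = 0.2752.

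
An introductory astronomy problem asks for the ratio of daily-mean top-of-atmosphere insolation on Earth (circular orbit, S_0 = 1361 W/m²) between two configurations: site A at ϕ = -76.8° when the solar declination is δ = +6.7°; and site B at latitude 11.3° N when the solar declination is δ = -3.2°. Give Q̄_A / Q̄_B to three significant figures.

— Configuration A (ϕ=-76.8°):
cos h₀ = −tan(-76.8°) tan(+6.700°) = 0.5008, h₀ = 1.0462 rad.
Bracket: h₀ sin ϕ sin δ + cos ϕ cos δ sin h₀ = 1.0462×-0.97358×0.11667 + 0.22835×0.99317×0.86553 = -0.118835 + 0.196294 = 0.077459.
Q̄ = (S_0/π) × [bracket] = (1361/π) × 0.077459 = 33.557 W/m².
— Configuration B (ϕ=+11.3°):
cos h₀ = −tan(+11.3°) tan(-3.200°) = 0.0112, h₀ = 1.5596 rad.
Bracket: h₀ sin ϕ sin δ + cos ϕ cos δ sin h₀ = 1.5596×0.19595×-0.05582 + 0.98061×0.99844×0.99994 = -0.017059 + 0.979022 = 0.961963.
Q̄ = (S_0/π) × [bracket] = (1361/π) × 0.961963 = 416.74 W/m².
Ratio Q̄_A / Q̄_B = 33.557 / 416.74 = 0.08052.

Q̄_A / Q̄_B ≈ 0.0805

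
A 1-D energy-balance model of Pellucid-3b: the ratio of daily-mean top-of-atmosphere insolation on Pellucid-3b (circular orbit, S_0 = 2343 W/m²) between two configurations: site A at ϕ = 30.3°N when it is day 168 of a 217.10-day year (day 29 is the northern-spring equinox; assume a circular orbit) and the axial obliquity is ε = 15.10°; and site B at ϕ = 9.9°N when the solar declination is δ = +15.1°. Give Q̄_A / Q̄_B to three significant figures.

Q̄_A / Q̄_B ≈ 0.677

— Configuration A (ϕ=+30.3°):
Solar longitude: L_s = 360° × (168 − 29)/217.10 = 230.493°.
sin δ = sin 15.10° × sin 230.493° = -0.20099, so δ = -11.595°.
cos h₀ = −tan(+30.3°) tan(-11.595°) = 0.1199, h₀ = 1.4506 rad.
Bracket: h₀ sin ϕ sin δ + cos ϕ cos δ sin h₀ = 1.4506×0.50453×-0.20099 + 0.86340×0.97959×0.99279 = -0.147099 + 0.839680 = 0.692581.
Q̄ = (S_0/π) × [bracket] = (2343/π) × 0.692581 = 516.53 W/m².
— Configuration B (ϕ=+9.9°):
cos h₀ = −tan(+9.9°) tan(+15.100°) = -0.0471, h₀ = 1.6179 rad.
Bracket: h₀ sin ϕ sin δ + cos ϕ cos δ sin h₀ = 1.6179×0.17193×0.26050 + 0.98511×0.96547×0.99889 = 0.072462 + 0.950038 = 1.022500.
Q̄ = (S_0/π) × [bracket] = (2343/π) × 1.022500 = 762.58 W/m².
Ratio Q̄_A / Q̄_B = 516.53 / 762.58 = 0.6773.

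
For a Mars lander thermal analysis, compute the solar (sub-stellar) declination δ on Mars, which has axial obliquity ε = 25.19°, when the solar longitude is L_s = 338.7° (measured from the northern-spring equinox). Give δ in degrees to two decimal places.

sin δ = sin ε · sin L_s = sin 25.19° × sin 338.7° = -0.154607.
δ = arcsin(-0.154607) = -8.89°.

δ = -8.89°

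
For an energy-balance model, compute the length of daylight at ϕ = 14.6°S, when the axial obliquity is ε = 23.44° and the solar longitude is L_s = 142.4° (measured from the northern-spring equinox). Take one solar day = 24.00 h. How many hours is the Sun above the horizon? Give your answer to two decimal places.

11.50 h

Solar declination: sin δ = sin ε · sin L_s = sin 23.44° × sin 142.4° = 0.24271, so δ = +14.046°.
cos h₀ = −tan ϕ · tan δ = −tan(-14.6°) × tan(+14.046°) = 0.0652, so h₀ = 1.5056 rad = 86.26°.
Daylight = 2h₀/(2π) × 24.00 h = (1.5056/π) × 24.00 = 11.50 h.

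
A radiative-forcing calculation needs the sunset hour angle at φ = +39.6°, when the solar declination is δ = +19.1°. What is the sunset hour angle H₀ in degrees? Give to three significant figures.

H₀ = 107°

cos H₀ = −tan φ · tan δ = −tan(+39.6°) × tan(+19.100°) = -0.2865, so H₀ = 1.8613 rad = 106.65°.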